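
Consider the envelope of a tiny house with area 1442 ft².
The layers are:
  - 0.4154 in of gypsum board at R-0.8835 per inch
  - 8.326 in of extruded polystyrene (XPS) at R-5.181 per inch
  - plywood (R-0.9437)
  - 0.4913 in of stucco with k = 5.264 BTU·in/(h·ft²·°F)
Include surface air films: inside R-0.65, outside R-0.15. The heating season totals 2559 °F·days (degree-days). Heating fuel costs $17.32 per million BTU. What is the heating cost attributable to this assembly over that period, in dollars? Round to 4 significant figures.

33.83 dollars

0.4154 × 0.8835 = 0.36701
8.326 × 5.181 = 43.137
0.4913/5.264 = 0.093332
R_total = 0.65 + 0.36701 + 43.137 + 0.9437 + 0.093332 + 0.15 = 45.341 ft²·°F·h/BTU
E = A × HDD × 24 / R = 1442 × 2559 × 24 / 45.341 = 1953200 BTU
Cost = 1953200/10⁶ × 17.32 = $33.83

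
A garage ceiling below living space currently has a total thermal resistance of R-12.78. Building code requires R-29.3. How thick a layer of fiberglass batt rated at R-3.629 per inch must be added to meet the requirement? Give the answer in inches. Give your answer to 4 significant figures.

4.552 in

ΔR = 29.3 − 12.78 = 16.52 ft²·°F·h/BTU
L = ΔR / (R/in) = 16.52/3.629 = 4.5522 in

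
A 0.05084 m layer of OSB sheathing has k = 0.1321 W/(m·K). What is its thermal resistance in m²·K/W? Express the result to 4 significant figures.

R = L/k = 0.05084/0.1321 = 0.38486 m²·K/W

0.3849 m²·K/W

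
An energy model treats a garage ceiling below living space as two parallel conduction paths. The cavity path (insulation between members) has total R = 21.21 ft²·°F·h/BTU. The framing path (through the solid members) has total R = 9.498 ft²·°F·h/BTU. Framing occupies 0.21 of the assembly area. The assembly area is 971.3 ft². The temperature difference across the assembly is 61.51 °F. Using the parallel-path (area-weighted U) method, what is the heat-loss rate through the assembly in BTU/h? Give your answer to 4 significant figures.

3546 BTU/h

U_eff = 0.79/21.21 + 0.21/9.498 = 0.037247 + 0.02211 = 0.059356
R_eff = 1/U_eff = 16.847 ft²·°F·h/BTU
Q = 971.3 × 61.51 / 16.847 = 3546.2 BTU/h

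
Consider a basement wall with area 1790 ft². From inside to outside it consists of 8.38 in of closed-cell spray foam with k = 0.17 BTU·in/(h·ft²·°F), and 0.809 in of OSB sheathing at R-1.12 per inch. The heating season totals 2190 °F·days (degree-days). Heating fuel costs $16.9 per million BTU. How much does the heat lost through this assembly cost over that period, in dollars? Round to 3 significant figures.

8.38/0.17 = 49.29
0.809 × 1.12 = 0.9061
R_total = 49.29 + 0.9061 = 50.2 ft²·°F·h/BTU
E = A × HDD × 24 / R = 1790 × 2190 × 24 / 50.2 = 1874000 BTU
Cost = 1874000/10⁶ × 16.9 = $31.67

31.7 dollars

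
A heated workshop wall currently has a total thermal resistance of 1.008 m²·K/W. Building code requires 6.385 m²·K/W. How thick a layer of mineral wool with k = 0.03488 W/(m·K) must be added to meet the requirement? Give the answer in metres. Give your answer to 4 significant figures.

0.1875 m

ΔR = 6.385 − 1.008 = 5.377 m²·K/W
L = ΔR × k = 5.377 × 0.03488 = 0.18755 m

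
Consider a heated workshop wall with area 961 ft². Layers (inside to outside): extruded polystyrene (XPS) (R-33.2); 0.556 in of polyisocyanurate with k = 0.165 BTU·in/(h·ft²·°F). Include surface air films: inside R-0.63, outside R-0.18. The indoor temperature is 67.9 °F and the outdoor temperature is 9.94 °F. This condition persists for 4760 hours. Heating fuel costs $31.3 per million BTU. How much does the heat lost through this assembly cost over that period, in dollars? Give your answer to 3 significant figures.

0.556/0.165 = 3.37
R_total = 0.63 + 33.2 + 3.37 + 0.18 = 37.38 ft²·°F·h/BTU
Q = 961 × (67.9 − 9.94) / 37.38 = 1490 BTU/h
E = 1490 × 4760 = 7093000 BTU
Cost = 7093000/10⁶ × 31.3 = $222

222 dollars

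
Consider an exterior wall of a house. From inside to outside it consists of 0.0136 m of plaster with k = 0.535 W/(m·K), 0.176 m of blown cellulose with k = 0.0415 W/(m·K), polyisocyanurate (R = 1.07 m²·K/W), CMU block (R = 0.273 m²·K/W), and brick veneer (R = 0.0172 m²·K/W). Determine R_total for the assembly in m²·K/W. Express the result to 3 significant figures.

5.63 m²·K/W

0.0136/0.535 = 0.02542
0.176/0.0415 = 4.241
R_total = 0.02542 + 4.241 + 1.07 + 0.273 + 0.0172 = 5.627 m²·K/W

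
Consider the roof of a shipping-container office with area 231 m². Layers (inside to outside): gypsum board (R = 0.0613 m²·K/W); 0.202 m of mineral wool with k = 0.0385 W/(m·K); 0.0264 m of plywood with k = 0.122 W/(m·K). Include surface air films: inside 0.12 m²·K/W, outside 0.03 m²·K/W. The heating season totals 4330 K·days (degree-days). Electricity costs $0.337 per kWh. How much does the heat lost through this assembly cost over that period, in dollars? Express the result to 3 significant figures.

0.202/0.0385 = 5.247
0.0264/0.122 = 0.2164
R_total = 0.12 + 0.0613 + 5.247 + 0.2164 + 0.03 = 5.674 m²·K/W
E = A × HDD × 24 / R / 1000 = 231 × 4330 × 24 / 5.674 / 1000 = 4230 kWh
Cost = 4230 × 0.337 = $1426

1430 dollars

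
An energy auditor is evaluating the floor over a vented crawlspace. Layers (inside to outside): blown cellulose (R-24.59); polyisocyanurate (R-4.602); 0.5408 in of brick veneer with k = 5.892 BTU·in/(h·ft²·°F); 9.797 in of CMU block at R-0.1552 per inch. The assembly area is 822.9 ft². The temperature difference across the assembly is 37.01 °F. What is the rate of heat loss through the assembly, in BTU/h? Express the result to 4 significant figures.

988.7 BTU/h

0.5408/5.892 = 0.091785
9.797 × 0.1552 = 1.5205
R_total = 24.59 + 4.602 + 0.091785 + 1.5205 = 30.804 ft²·°F·h/BTU
Q = A·ΔT/R = 822.9 × 37.01 / 30.804 = 988.68 BTU/h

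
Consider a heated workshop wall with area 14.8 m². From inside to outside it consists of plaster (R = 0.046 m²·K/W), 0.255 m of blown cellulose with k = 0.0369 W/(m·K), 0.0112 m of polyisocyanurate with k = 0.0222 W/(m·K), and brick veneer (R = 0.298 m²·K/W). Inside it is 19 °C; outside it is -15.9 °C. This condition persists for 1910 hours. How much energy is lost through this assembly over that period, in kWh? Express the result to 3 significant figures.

0.255/0.0369 = 6.911
0.0112/0.0222 = 0.5045
R_total = 0.046 + 6.911 + 0.5045 + 0.298 = 7.759 m²·K/W
Q = 14.8 × (19 − (-15.9)) / 7.759 = 66.57 W
E = 66.57 W × 1910 h / 1000 = 127.1 kWh

127 kWh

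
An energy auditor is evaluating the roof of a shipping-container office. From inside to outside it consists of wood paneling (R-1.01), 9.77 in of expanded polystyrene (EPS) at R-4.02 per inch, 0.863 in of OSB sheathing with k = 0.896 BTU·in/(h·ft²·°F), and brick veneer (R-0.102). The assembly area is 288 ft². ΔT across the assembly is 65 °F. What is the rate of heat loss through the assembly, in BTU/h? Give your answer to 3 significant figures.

9.77 × 4.02 = 39.28
0.863/0.896 = 0.9632
R_total = 1.01 + 39.28 + 0.9632 + 0.102 = 41.35 ft²·°F·h/BTU
Q = A·ΔT/R = 288 × 65 / 41.35 = 452.7 BTU/h

453 BTU/h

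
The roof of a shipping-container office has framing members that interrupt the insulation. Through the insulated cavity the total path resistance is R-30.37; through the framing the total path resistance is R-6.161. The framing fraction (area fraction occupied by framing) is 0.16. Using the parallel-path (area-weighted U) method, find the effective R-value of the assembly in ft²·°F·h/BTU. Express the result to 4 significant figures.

18.65 ft²·°F·h/BTU

U_eff = 0.84/30.37 + 0.16/6.161 = 0.027659 + 0.02597 = 0.053629
R_eff = 1/U_eff = 18.647 ft²·°F·h/BTU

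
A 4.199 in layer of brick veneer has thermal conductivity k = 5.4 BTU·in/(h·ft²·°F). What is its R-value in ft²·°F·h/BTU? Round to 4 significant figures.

R = L/k = 4.199/5.4 = 0.77759 ft²·°F·h/BTU

0.7776 ft²·°F·h/BTU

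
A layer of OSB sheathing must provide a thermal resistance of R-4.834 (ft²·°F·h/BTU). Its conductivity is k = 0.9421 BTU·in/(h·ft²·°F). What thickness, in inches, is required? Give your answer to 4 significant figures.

L = R × k = 4.834 × 0.9421 = 4.5541 in

4.554 in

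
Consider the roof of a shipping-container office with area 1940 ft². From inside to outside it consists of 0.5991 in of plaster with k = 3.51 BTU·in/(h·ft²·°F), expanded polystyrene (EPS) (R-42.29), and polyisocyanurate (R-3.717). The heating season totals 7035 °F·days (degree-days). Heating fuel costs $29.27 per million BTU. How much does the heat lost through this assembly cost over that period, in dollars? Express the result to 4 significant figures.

0.5991/3.51 = 0.17068
R_total = 0.17068 + 42.29 + 3.717 = 46.178 ft²·°F·h/BTU
E = A × HDD × 24 / R = 1940 × 7035 × 24 / 46.178 = 7093200 BTU
Cost = 7093200/10⁶ × 29.27 = $207.62

207.6 dollars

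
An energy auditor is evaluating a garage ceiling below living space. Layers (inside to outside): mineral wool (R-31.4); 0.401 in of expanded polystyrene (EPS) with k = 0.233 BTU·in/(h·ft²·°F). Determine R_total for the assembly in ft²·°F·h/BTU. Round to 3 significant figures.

33.1 ft²·°F·h/BTU

0.401/0.233 = 1.721
R_total = 31.4 + 1.721 = 33.12 ft²·°F·h/BTU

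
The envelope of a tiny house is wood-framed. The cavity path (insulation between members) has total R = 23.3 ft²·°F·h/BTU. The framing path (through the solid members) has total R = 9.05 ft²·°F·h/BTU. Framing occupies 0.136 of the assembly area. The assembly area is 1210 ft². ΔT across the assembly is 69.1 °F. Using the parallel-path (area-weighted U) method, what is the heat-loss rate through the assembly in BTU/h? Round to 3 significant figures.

U_eff = 0.864/23.3 + 0.136/9.05 = 0.03708 + 0.01503 = 0.05211
R_eff = 1/U_eff = 19.19 ft²·°F·h/BTU
Q = 1210 × 69.1 / 19.19 = 4357 BTU/h

4360 BTU/h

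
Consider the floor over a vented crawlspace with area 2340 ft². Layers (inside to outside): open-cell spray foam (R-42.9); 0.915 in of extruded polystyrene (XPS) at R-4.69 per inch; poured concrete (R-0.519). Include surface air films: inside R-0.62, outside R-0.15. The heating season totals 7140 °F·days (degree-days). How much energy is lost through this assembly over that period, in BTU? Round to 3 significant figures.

0.915 × 4.69 = 4.291
R_total = 0.62 + 42.9 + 4.291 + 0.519 + 0.15 = 48.48 ft²·°F·h/BTU
E = A × HDD × 24 / R = 2340 × 7140 × 24 / 48.48 = 8271000 BTU

8270000 BTU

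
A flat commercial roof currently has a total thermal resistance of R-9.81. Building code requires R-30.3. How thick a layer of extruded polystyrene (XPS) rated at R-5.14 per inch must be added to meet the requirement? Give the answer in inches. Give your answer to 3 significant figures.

ΔR = 30.3 − 9.81 = 20.49 ft²·°F·h/BTU
L = ΔR / (R/in) = 20.49/5.14 = 3.986 in

3.99 in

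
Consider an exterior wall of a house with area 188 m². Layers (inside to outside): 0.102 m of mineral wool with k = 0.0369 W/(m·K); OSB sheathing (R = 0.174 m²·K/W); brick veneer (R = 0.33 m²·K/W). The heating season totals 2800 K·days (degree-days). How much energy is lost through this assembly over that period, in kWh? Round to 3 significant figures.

0.102/0.0369 = 2.764
R_total = 2.764 + 0.174 + 0.33 = 3.268 m²·K/W
E = A × HDD × 24 / R / 1000 = 188 × 2800 × 24 / 3.268 / 1000 = 3866 kWh

3870 kWh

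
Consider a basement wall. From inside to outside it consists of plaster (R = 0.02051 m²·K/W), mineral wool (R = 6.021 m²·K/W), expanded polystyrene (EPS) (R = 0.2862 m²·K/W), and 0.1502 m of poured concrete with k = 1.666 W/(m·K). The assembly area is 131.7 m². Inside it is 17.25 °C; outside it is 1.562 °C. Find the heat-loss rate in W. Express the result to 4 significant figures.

0.1502/1.666 = 0.090156
R_total = 0.02051 + 6.021 + 0.2862 + 0.090156 = 6.4179 m²·K/W
Q = A·ΔT/R = 131.7 × (17.25 − 1.562) / 6.4179 = 321.93 W

321.9 W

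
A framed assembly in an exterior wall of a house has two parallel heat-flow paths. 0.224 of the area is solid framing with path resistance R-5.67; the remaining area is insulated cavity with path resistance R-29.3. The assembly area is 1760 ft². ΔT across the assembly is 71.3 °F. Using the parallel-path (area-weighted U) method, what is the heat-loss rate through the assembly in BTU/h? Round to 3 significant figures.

8280 BTU/h

U_eff = 0.776/29.3 + 0.224/5.67 = 0.02648 + 0.03951 = 0.06599
R_eff = 1/U_eff = 15.15 ft²·°F·h/BTU
Q = 1760 × 71.3 / 15.15 = 8281 BTU/h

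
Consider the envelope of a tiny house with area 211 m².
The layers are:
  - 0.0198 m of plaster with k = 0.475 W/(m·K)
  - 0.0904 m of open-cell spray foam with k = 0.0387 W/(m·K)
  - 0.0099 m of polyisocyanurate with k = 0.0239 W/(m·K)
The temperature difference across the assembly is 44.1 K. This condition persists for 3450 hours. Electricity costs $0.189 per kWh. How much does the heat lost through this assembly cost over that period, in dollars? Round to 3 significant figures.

0.0198/0.475 = 0.04168
0.0904/0.0387 = 2.336
0.0099/0.0239 = 0.4142
R_total = 0.04168 + 2.336 + 0.4142 = 2.792 m²·K/W
Q = 211 × 44.1 / 2.792 = 3333 W
E = 3333 W × 3450 h / 1000 = 11500 kWh
Cost = 11500 × 0.189 = $2173

2170 dollars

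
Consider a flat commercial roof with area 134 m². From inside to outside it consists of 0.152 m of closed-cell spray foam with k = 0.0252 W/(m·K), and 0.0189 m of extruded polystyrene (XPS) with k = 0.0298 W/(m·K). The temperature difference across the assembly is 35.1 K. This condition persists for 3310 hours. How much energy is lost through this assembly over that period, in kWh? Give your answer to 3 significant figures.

2340 kWh

0.152/0.0252 = 6.032
0.0189/0.0298 = 0.6342
R_total = 6.032 + 0.6342 = 6.666 m²·K/W
Q = 134 × 35.1 / 6.666 = 705.6 W
E = 705.6 W × 3310 h / 1000 = 2335 kWh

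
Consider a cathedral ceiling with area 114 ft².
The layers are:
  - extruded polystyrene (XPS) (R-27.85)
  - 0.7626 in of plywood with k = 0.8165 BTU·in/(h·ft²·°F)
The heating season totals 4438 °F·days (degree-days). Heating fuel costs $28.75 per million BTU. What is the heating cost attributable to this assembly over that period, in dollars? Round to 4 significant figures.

12.13 dollars

0.7626/0.8165 = 0.93399
R_total = 27.85 + 0.93399 = 28.784 ft²·°F·h/BTU
E = A × HDD × 24 / R = 114 × 4438 × 24 / 28.784 = 421840 BTU
Cost = 421840/10⁶ × 28.75 = $12.128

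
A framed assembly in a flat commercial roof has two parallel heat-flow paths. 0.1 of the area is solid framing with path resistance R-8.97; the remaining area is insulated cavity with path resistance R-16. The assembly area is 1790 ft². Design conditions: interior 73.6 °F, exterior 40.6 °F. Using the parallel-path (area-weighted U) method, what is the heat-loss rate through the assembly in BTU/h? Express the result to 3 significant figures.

3980 BTU/h

U_eff = 0.9/16 + 0.1/8.97 = 0.05625 + 0.01115 = 0.0674
R_eff = 1/U_eff = 14.84 ft²·°F·h/BTU
Q = 1790 × (73.6 − 40.6) / 14.84 = 3981 BTU/h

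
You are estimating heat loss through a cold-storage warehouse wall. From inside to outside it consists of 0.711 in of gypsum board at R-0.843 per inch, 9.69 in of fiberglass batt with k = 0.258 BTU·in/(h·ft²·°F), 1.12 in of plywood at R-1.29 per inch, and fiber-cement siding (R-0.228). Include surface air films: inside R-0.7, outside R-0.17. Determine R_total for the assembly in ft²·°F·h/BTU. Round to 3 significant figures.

40.7 ft²·°F·h/BTU

0.711 × 0.843 = 0.5994
9.69/0.258 = 37.56
1.12 × 1.29 = 1.445
R_total = 0.7 + 0.5994 + 37.56 + 1.445 + 0.228 + 0.17 = 40.7 ft²·°F·h/BTU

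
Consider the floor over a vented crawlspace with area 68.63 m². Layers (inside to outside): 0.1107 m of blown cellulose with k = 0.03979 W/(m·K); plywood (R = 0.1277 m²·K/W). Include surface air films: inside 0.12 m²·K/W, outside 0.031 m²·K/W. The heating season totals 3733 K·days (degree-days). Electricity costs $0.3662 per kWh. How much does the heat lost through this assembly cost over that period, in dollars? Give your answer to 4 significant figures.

735.6 dollars

0.1107/0.03979 = 2.7821
R_total = 0.12 + 2.7821 + 0.1277 + 0.031 = 3.0608 m²·K/W
E = A × HDD × 24 / R / 1000 = 68.63 × 3733 × 24 / 3.0608 / 1000 = 2008.8 kWh
Cost = 2008.8 × 0.3662 = $735.64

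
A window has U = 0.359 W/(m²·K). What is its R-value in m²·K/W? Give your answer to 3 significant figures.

R = 1/U = 1/0.359 = 2.786

2.79 m²·K/W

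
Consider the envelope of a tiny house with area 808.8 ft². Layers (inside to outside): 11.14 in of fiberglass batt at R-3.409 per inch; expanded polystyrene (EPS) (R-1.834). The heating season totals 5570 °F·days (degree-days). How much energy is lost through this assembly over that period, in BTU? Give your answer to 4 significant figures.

2716000 BTU

11.14 × 3.409 = 37.976
R_total = 37.976 + 1.834 = 39.81 ft²·°F·h/BTU
E = A × HDD × 24 / R = 808.8 × 5570 × 24 / 39.81 = 2715900 BTU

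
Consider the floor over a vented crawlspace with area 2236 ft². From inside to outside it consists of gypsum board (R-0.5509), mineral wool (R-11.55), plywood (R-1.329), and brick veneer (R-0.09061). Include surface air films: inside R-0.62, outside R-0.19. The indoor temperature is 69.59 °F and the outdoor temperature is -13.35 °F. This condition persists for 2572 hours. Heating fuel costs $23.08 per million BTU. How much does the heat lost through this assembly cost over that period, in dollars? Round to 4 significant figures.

R_total = 0.62 + 0.5509 + 11.55 + 1.329 + 0.09061 + 0.19 = 14.331 ft²·°F·h/BTU
Q = 2236 × (69.59 − (-13.35)) / 14.331 = 12941 BTU/h
E = 12941 × 2572 = 33285000 BTU
Cost = 33285000/10⁶ × 23.08 = $768.21

768.2 dollars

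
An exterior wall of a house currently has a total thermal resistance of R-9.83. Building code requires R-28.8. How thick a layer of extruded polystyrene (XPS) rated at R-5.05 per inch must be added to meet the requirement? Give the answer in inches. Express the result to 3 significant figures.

ΔR = 28.8 − 9.83 = 18.97 ft²·°F·h/BTU
L = ΔR / (R/in) = 18.97/5.05 = 3.756 in

3.76 in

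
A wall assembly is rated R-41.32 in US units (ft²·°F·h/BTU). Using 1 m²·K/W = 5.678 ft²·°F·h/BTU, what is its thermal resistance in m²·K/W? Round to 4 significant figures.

7.277 m²·K/W

R_SI = 41.32/5.678 = 7.2772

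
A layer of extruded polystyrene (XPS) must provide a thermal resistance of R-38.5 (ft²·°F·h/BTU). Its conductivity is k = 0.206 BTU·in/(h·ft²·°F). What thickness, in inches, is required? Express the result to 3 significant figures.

L = R × k = 38.5 × 0.206 = 7.931 in

7.93 in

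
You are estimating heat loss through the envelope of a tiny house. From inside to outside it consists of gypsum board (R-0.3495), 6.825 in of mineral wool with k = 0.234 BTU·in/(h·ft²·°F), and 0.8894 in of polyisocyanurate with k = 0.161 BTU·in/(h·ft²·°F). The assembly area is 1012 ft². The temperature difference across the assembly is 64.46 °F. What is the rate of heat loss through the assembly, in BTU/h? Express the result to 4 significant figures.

6.825/0.234 = 29.167
0.8894/0.161 = 5.5242
R_total = 0.3495 + 29.167 + 5.5242 = 35.04 ft²·°F·h/BTU
Q = A·ΔT/R = 1012 × 64.46 / 35.04 = 1861.7 BTU/h

1862 BTU/h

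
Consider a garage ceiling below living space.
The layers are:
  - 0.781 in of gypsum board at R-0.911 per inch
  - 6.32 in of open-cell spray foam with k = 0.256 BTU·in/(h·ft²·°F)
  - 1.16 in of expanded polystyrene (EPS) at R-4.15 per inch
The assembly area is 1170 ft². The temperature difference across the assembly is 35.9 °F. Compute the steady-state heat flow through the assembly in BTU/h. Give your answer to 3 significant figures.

1390 BTU/h

0.781 × 0.911 = 0.7115
6.32/0.256 = 24.69
1.16 × 4.15 = 4.814
R_total = 0.7115 + 24.69 + 4.814 = 30.21 ft²·°F·h/BTU
Q = A·ΔT/R = 1170 × 35.9 / 30.21 = 1390 BTU/h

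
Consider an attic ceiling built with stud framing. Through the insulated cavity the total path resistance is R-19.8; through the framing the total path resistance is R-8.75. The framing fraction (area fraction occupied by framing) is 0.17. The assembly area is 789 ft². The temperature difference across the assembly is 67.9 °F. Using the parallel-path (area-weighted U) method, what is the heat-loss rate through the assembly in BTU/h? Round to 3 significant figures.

3290 BTU/h

U_eff = 0.83/19.8 + 0.17/8.75 = 0.04192 + 0.01943 = 0.06135
R_eff = 1/U_eff = 16.3 ft²·°F·h/BTU
Q = 789 × 67.9 / 16.3 = 3287 BTU/h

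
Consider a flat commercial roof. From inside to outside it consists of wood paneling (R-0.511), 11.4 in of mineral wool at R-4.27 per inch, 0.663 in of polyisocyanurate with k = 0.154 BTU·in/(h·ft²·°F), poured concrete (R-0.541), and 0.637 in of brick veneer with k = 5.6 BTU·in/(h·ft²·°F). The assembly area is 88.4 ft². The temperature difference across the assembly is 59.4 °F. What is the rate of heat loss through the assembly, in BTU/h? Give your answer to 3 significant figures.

11.4 × 4.27 = 48.68
0.663/0.154 = 4.305
0.637/5.6 = 0.1138
R_total = 0.511 + 48.68 + 4.305 + 0.541 + 0.1138 = 54.15 ft²·°F·h/BTU
Q = A·ΔT/R = 88.4 × 59.4 / 54.15 = 96.97 BTU/h

97.0 BTU/h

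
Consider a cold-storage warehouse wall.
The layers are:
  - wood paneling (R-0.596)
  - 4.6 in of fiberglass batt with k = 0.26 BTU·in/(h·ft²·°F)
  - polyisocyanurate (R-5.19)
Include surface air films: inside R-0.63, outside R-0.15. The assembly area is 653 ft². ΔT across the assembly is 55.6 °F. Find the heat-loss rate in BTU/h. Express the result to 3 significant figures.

4.6/0.26 = 17.69
R_total = 0.63 + 0.596 + 17.69 + 5.19 + 0.15 = 24.26 ft²·°F·h/BTU
Q = A·ΔT/R = 653 × 55.6 / 24.26 = 1497 BTU/h

1500 BTU/h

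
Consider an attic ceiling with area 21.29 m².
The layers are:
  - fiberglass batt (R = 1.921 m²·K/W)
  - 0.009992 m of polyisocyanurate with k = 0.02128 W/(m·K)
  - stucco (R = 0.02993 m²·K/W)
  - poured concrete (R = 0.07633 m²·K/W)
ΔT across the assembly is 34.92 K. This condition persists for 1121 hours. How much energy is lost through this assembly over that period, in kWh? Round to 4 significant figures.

333.8 kWh

0.009992/0.02128 = 0.46955
R_total = 1.921 + 0.46955 + 0.02993 + 0.07633 = 2.4968 m²·K/W
Q = 21.29 × 34.92 / 2.4968 = 297.76 W
E = 297.76 W × 1121 h / 1000 = 333.79 kWh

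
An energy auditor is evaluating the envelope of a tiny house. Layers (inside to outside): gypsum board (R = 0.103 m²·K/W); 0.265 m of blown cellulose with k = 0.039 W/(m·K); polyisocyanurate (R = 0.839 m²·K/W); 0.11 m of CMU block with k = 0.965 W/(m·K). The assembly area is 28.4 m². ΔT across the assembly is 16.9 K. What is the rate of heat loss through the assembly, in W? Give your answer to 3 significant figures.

61.1 W

0.265/0.039 = 6.795
0.11/0.965 = 0.114
R_total = 0.103 + 6.795 + 0.839 + 0.114 = 7.851 m²·K/W
Q = A·ΔT/R = 28.4 × 16.9 / 7.851 = 61.13 W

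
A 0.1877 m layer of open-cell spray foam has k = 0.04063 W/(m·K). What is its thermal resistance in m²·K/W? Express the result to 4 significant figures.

R = L/k = 0.1877/0.04063 = 4.6197 m²·K/W

4.620 m²·K/W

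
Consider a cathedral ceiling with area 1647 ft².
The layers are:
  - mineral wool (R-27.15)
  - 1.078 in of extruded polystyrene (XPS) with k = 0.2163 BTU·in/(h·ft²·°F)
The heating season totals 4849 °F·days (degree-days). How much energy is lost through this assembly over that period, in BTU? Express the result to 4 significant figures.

1.078/0.2163 = 4.9838
R_total = 27.15 + 4.9838 = 32.134 ft²·°F·h/BTU
E = A × HDD × 24 / R = 1647 × 4849 × 24 / 32.134 = 5964800 BTU

5965000 BTU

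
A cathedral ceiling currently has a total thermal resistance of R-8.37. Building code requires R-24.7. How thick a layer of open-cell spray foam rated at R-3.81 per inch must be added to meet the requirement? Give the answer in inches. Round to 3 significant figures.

4.29 in

ΔR = 24.7 − 8.37 = 16.33 ft²·°F·h/BTU
L = ΔR / (R/in) = 16.33/3.81 = 4.286 in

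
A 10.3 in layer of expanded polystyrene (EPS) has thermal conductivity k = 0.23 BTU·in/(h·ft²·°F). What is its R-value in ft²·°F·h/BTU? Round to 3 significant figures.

R = L/k = 10.3/0.23 = 44.78 ft²·°F·h/BTU

44.8 ft²·°F·h/BTU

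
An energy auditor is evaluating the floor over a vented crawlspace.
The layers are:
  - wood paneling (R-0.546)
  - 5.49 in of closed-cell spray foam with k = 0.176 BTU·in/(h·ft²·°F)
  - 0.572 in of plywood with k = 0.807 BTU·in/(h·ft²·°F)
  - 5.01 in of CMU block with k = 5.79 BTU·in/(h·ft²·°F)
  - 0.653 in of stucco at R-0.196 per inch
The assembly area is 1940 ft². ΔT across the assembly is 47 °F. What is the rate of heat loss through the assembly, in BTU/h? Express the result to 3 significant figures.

5.49/0.176 = 31.19
0.572/0.807 = 0.7088
5.01/5.79 = 0.8653
0.653 × 0.196 = 0.128
R_total = 0.546 + 31.19 + 0.7088 + 0.8653 + 0.128 = 33.44 ft²·°F·h/BTU
Q = A·ΔT/R = 1940 × 47 / 33.44 = 2727 BTU/h

2730 BTU/h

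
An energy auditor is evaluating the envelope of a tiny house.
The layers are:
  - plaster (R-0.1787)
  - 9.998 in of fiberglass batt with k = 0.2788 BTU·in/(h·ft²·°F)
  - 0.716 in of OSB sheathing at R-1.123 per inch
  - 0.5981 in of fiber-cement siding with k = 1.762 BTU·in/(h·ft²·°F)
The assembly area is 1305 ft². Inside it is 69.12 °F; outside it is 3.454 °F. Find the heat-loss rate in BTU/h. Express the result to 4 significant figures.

2305 BTU/h

9.998/0.2788 = 35.861
0.716 × 1.123 = 0.80407
0.5981/1.762 = 0.33944
R_total = 0.1787 + 35.861 + 0.80407 + 0.33944 = 37.183 ft²·°F·h/BTU
Q = A·ΔT/R = 1305 × (69.12 − 3.454) / 37.183 = 2304.7 BTU/h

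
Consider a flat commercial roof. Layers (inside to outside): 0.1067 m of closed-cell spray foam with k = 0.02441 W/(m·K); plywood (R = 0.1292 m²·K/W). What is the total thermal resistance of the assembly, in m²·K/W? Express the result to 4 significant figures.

4.500 m²·K/W

0.1067/0.02441 = 4.3712
R_total = 4.3712 + 0.1292 = 4.5004 m²·K/W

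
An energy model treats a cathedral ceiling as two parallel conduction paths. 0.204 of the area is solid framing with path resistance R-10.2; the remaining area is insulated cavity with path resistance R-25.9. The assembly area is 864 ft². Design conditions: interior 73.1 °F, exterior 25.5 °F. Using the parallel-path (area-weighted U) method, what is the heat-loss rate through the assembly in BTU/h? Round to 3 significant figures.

2090 BTU/h

U_eff = 0.796/25.9 + 0.204/10.2 = 0.03073 + 0.02 = 0.05073
R_eff = 1/U_eff = 19.71 ft²·°F·h/BTU
Q = 864 × (73.1 − 25.5) / 19.71 = 2086 BTU/h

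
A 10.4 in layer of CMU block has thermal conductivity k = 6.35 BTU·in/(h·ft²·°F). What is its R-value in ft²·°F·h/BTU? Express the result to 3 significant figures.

1.64 ft²·°F·h/BTU

R = L/k = 10.4/6.35 = 1.638 ft²·°F·h/BTU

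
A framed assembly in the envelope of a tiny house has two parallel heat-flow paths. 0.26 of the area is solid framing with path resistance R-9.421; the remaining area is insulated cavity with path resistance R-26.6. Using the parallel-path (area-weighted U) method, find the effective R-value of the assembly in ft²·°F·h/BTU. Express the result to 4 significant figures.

U_eff = 0.74/26.6 + 0.26/9.421 = 0.02782 + 0.027598 = 0.055417
R_eff = 1/U_eff = 18.045 ft²·°F·h/BTU

18.04 ft²·°F·h/BTU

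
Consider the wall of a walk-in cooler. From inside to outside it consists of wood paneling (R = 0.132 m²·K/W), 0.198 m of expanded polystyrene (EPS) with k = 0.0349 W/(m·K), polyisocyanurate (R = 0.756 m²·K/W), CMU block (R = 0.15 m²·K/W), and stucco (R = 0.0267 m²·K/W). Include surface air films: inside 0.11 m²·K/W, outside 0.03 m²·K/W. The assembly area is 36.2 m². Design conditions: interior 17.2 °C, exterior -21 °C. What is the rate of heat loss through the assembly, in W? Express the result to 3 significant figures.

201 W

0.198/0.0349 = 5.673
R_total = 0.11 + 0.132 + 5.673 + 0.756 + 0.15 + 0.0267 + 0.03 = 6.878 m²·K/W
Q = A·ΔT/R = 36.2 × (17.2 − (-21)) / 6.878 = 201.1 W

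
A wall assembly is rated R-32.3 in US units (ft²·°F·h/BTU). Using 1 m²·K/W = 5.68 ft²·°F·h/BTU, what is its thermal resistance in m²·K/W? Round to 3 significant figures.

R_SI = 32.3/5.68 = 5.687

5.69 m²·K/W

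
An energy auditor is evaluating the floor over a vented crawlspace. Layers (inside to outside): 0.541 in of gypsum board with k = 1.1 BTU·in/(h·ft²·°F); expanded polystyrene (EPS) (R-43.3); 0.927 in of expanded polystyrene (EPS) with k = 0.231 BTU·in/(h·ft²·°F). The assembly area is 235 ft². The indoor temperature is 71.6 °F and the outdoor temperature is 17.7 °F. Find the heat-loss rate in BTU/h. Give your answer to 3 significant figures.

0.541/1.1 = 0.4918
0.927/0.231 = 4.013
R_total = 0.4918 + 43.3 + 4.013 = 47.8 ft²·°F·h/BTU
Q = A·ΔT/R = 235 × (71.6 − 17.7) / 47.8 = 265 BTU/h

265 BTU/h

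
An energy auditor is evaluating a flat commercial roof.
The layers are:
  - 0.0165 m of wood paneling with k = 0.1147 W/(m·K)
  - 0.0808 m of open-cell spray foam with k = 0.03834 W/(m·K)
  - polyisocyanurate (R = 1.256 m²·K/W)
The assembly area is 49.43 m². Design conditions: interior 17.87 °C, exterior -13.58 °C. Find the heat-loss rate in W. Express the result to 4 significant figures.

443.2 W

0.0165/0.1147 = 0.14385
0.0808/0.03834 = 2.1075
R_total = 0.14385 + 2.1075 + 1.256 = 3.5073 m²·K/W
Q = A·ΔT/R = 49.43 × (17.87 − (-13.58)) / 3.5073 = 443.24 W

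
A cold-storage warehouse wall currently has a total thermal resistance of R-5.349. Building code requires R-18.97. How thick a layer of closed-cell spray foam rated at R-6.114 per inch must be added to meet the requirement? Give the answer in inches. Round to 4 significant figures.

2.228 in

ΔR = 18.97 − 5.349 = 13.621 ft²·°F·h/BTU
L = ΔR / (R/in) = 13.621/6.114 = 2.2278 in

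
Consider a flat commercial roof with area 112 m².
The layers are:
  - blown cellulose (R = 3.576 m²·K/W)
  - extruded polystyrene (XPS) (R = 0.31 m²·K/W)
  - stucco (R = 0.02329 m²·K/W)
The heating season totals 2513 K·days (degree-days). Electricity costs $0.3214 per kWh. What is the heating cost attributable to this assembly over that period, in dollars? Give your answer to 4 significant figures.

R_total = 3.576 + 0.31 + 0.02329 = 3.9093 m²·K/W
E = A × HDD × 24 / R / 1000 = 112 × 2513 × 24 / 3.9093 / 1000 = 1727.9 kWh
Cost = 1727.9 × 0.3214 = $555.35

555.4 dollars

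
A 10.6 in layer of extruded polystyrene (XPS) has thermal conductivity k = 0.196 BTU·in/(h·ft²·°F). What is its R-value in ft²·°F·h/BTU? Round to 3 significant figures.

54.1 ft²·°F·h/BTU

R = L/k = 10.6/0.196 = 54.08 ft²·°F·h/BTU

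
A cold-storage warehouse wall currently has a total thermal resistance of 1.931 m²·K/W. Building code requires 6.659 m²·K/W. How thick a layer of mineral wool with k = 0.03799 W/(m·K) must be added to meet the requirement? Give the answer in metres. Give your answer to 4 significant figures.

0.1796 m

ΔR = 6.659 − 1.931 = 4.728 m²·K/W
L = ΔR × k = 4.728 × 0.03799 = 0.17962 m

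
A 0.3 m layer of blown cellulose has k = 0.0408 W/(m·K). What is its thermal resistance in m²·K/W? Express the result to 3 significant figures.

R = L/k = 0.3/0.0408 = 7.353 m²·K/W

7.35 m²·K/W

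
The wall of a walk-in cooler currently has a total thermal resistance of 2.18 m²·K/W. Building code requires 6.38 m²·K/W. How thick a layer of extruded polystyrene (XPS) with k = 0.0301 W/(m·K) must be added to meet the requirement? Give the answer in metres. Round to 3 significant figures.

0.126 m

ΔR = 6.38 − 2.18 = 4.2 m²·K/W
L = ΔR × k = 4.2 × 0.0301 = 0.1264 m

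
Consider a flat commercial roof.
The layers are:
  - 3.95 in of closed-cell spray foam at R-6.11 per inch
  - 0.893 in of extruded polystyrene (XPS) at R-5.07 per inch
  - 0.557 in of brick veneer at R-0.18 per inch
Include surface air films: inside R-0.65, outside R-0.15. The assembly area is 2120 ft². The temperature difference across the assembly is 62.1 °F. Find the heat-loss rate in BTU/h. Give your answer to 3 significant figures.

3.95 × 6.11 = 24.13
0.893 × 5.07 = 4.528
0.557 × 0.18 = 0.1003
R_total = 0.65 + 24.13 + 4.528 + 0.1003 + 0.15 = 29.56 ft²·°F·h/BTU
Q = A·ΔT/R = 2120 × 62.1 / 29.56 = 4453 BTU/h

4450 BTU/h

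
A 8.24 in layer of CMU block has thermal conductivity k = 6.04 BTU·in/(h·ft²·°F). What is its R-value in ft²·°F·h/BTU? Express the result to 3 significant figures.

R = L/k = 8.24/6.04 = 1.364 ft²·°F·h/BTU

1.36 ft²·°F·h/BTU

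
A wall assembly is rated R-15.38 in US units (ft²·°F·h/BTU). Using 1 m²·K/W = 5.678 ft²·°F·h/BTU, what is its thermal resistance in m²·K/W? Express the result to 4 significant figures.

2.709 m²·K/W

R_SI = 15.38/5.678 = 2.7087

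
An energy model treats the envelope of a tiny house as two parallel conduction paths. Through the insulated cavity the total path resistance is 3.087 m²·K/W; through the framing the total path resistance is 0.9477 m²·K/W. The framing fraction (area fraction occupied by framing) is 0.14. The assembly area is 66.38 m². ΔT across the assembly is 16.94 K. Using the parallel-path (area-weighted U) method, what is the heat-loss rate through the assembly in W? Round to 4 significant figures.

479.4 W

U_eff = 0.86/3.087 + 0.14/0.9477 = 0.27859 + 0.14773 = 0.42631
R_eff = 1/U_eff = 2.3457 m²·K/W
Q = 66.38 × 16.94 / 2.3457 = 479.38 W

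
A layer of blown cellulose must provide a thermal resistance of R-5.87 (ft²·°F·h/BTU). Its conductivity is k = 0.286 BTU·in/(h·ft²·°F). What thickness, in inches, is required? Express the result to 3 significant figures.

L = R × k = 5.87 × 0.286 = 1.679 in

1.68 in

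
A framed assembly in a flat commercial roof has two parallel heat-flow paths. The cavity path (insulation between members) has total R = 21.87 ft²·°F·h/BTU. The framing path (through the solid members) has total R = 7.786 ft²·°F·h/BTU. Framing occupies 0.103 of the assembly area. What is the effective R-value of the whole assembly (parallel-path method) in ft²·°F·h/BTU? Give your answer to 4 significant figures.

U_eff = 0.897/21.87 + 0.103/7.786 = 0.041015 + 0.013229 = 0.054244
R_eff = 1/U_eff = 18.435 ft²·°F·h/BTU

18.44 ft²·°F·h/BTU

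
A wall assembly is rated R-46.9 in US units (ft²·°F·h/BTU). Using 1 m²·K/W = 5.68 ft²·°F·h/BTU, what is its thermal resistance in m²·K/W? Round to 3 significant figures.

R_SI = 46.9/5.68 = 8.257

8.26 m²·K/W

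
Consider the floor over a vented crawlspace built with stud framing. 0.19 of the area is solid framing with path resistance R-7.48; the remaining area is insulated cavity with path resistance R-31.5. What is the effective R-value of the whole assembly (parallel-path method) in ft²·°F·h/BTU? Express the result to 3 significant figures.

U_eff = 0.81/31.5 + 0.19/7.48 = 0.02571 + 0.0254 = 0.05112
R_eff = 1/U_eff = 19.56 ft²·°F·h/BTU

19.6 ft²·°F·h/BTU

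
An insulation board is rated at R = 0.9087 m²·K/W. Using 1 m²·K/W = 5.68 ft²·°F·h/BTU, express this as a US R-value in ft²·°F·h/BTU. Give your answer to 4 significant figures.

5.161 ft²·°F·h/BTU

R_US = 0.9087 × 5.68 = 5.1614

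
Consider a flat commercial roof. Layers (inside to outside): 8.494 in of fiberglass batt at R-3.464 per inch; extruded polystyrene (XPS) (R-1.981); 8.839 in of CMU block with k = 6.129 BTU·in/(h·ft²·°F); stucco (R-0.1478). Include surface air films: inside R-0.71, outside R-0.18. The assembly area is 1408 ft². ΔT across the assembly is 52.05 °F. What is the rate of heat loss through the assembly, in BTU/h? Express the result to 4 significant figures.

2163 BTU/h

8.494 × 3.464 = 29.423
8.839/6.129 = 1.4422
R_total = 0.71 + 29.423 + 1.981 + 1.4422 + 0.1478 + 0.18 = 33.884 ft²·°F·h/BTU
Q = A·ΔT/R = 1408 × 52.05 / 33.884 = 2162.9 BTU/h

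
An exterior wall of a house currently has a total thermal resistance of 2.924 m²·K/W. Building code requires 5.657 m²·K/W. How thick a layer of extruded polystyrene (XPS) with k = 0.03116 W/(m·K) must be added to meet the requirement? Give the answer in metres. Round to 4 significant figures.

0.08516 m

ΔR = 5.657 − 2.924 = 2.733 m²·K/W
L = ΔR × k = 2.733 × 0.03116 = 0.08516 m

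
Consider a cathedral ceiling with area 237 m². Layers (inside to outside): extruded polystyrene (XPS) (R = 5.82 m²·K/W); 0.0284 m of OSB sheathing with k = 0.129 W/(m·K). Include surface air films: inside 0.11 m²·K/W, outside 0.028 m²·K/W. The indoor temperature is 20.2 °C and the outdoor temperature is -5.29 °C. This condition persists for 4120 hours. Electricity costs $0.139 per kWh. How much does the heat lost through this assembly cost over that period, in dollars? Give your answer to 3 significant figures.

0.0284/0.129 = 0.2202
R_total = 0.11 + 5.82 + 0.2202 + 0.028 = 6.178 m²·K/W
Q = 237 × (20.2 − (-5.29)) / 6.178 = 977.8 W
E = 977.8 W × 4120 h / 1000 = 4029 kWh
Cost = 4029 × 0.139 = $560

560 dollars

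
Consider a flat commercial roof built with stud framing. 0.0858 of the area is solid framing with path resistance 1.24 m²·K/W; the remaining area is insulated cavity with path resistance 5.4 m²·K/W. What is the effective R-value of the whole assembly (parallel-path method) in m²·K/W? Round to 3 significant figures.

4.19 m²·K/W

U_eff = 0.9142/5.4 + 0.0858/1.24 = 0.1693 + 0.06919 = 0.2385
R_eff = 1/U_eff = 4.193 m²·K/W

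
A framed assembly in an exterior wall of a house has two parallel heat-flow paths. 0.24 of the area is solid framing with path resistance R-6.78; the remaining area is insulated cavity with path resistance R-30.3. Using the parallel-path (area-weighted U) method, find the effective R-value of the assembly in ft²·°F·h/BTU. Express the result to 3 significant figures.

16.5 ft²·°F·h/BTU

U_eff = 0.76/30.3 + 0.24/6.78 = 0.02508 + 0.0354 = 0.06048
R_eff = 1/U_eff = 16.53 ft²·°F·h/BTU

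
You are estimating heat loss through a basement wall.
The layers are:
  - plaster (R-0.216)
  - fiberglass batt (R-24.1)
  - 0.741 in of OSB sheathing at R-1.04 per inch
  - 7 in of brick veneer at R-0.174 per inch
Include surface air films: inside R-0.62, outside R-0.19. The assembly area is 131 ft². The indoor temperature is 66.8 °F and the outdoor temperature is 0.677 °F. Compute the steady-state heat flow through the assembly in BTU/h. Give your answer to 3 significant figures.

0.741 × 1.04 = 0.7706
7 × 0.174 = 1.218
R_total = 0.62 + 0.216 + 24.1 + 0.7706 + 1.218 + 0.19 = 27.11 ft²·°F·h/BTU
Q = A·ΔT/R = 131 × (66.8 − 0.677) / 27.11 = 319.5 BTU/h

319 BTU/h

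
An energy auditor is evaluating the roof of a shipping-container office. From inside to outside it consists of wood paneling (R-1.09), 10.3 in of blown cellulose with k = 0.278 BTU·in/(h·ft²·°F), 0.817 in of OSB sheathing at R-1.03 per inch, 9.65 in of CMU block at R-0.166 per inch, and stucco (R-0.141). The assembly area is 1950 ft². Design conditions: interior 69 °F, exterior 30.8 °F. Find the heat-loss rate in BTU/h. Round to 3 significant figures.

10.3/0.278 = 37.05
0.817 × 1.03 = 0.8415
9.65 × 0.166 = 1.602
R_total = 1.09 + 37.05 + 0.8415 + 1.602 + 0.141 = 40.72 ft²·°F·h/BTU
Q = A·ΔT/R = 1950 × (69 − 30.8) / 40.72 = 1829 BTU/h

1830 BTU/h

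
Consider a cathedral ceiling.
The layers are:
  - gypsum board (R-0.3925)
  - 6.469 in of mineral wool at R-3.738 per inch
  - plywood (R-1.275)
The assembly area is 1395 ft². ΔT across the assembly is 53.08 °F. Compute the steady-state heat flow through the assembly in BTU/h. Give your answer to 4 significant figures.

6.469 × 3.738 = 24.181
R_total = 0.3925 + 24.181 + 1.275 = 25.849 ft²·°F·h/BTU
Q = A·ΔT/R = 1395 × 53.08 / 25.849 = 2864.6 BTU/h

2865 BTU/h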